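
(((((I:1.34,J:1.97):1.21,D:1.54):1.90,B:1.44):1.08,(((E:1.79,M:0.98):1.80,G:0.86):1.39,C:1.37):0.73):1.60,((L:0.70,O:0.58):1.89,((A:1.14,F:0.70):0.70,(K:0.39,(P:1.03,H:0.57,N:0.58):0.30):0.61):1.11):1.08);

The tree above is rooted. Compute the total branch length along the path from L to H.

5.18

The path runs L → … → MRCA → … → H; the MRCA is the node subtending ((L,O),((A,F),(K,(P,H,N)))).
Branch lengths along that path: 0.70 + 1.89 + 1.11 + 0.61 + 0.30 + 0.57 = 5.18.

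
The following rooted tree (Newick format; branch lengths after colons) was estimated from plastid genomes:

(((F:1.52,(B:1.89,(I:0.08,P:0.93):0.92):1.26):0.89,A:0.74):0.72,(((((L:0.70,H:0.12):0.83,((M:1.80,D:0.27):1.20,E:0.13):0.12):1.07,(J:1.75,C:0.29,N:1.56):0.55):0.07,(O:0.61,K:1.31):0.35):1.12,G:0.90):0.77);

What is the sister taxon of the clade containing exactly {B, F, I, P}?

A

The clade containing exactly {B, F, I, P} attaches to the tree at the node subtending ((F,(B,(I,P))),A).
The other lineage descending from that same node — the sister group — is the single tip A.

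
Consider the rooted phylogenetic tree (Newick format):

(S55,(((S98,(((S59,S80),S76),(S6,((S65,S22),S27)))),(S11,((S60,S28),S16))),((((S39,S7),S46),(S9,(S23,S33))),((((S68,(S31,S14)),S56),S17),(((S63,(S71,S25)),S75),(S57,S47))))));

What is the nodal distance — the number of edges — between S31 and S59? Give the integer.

The MRCA of S31 and S59 is the node subtending (((S98,(((S59,S80),S76),(S6,((S65,S22),S27)))),(S11,((S60,S28),S16))),((((S39,S7),S46),(S9,(S23,S33))),((((S68,(S31,S14)),S56),S17),(((S63,(S71,S25)),S75),(S57,S47))))).
From S31 up to that node: 7 branches. From S59 up to the same node: 6 branches. Total: 7 + 6 = 13.

13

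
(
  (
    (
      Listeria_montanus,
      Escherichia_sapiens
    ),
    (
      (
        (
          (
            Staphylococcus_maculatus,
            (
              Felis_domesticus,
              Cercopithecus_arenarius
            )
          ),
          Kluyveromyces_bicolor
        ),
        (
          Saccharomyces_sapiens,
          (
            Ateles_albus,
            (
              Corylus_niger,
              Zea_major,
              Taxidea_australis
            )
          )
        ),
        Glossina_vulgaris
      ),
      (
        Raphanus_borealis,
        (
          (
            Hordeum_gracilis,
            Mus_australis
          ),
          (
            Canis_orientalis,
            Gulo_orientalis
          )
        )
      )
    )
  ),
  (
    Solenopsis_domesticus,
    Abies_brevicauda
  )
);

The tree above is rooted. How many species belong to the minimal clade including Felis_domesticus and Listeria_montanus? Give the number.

The MRCA of Felis_domesticus and Listeria_montanus is the node subtending ((Listeria_montanus,Escherichia_sapiens),((((Staphylococcus_maculatus,(Felis_domesticus,Cercopithecus_arenarius)),Kluyveromyces_bicolor),(Saccharomyces_sapiens,(Ateles_albus,(Corylus_niger,Zea_major,Taxidea_australis))),Glossina_vulgaris),(Raphanus_borealis,((Hordeum_gracilis,Mus_australis),(Canis_orientalis,Gulo_orientalis))))).
That clade contains 17 terminal taxa: Ateles_albus, Canis_orientalis, Cercopithecus_arenarius, Corylus_niger, Escherichia_sapiens, Felis_domesticus, Glossina_vulgaris, Gulo_orientalis, Hordeum_gracilis, Kluyveromyces_bicolor, Listeria_montanus, Mus_australis, Raphanus_borealis, Saccharomyces_sapiens, Staphylococcus_maculatus, Taxidea_australis, Zea_major.

17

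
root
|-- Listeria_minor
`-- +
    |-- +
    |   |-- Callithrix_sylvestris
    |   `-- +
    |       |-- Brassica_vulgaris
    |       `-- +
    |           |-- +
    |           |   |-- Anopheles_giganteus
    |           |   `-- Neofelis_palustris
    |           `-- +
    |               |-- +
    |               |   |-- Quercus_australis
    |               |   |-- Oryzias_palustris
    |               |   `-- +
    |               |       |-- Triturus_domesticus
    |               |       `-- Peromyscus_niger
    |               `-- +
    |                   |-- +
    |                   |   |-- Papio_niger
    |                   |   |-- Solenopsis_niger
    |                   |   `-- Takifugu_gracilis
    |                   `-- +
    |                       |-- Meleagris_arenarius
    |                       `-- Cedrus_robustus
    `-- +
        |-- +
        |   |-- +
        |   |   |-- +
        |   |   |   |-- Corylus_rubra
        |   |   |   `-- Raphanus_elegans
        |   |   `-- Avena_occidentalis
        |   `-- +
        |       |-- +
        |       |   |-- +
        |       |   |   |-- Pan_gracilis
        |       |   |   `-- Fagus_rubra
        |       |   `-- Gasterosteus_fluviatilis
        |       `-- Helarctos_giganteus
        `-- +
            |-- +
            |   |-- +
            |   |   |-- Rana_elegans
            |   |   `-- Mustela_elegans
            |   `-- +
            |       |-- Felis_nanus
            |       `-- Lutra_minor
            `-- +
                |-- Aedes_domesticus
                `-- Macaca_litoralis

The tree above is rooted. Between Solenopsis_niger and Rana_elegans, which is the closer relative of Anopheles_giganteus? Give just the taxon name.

Solenopsis_niger

The MRCA of Anopheles_giganteus and Solenopsis_niger subtends ((Anopheles_giganteus,Neofelis_palustris),((Quercus_australis,Oryzias_palustris,(Triturus_domesticus,Peromyscus_niger)),((Papio_niger,Solenopsis_niger,Takifugu_gracilis),(Meleagris_arenarius,Cedrus_robustus)))) (11 taxa).
The MRCA of Anopheles_giganteus and Rana_elegans subtends ((Callithrix_sylvestris,(Brassica_vulgaris,((Anopheles_giganteus,Neofelis_palustris),((Quercus_australis,Oryzias_palustris,(Triturus_domesticus,Peromyscus_niger)),((Papio_niger,Solenopsis_niger,Takifugu_gracilis),(Meleagris_arenarius,Cedrus_robustus)))))),((((Corylus_rubra,Raphanus_elegans),Avena_occidentalis),(((Pan_gracilis,Fagus_rubra),Gasterosteus_fluviatilis),Helarctos_giganteus)),(((Rana_elegans,Mustela_elegans),(Felis_nanus,Lutra_minor)),(Aedes_domesticus,Macaca_litoralis)))) (26 taxa).
The first is nested inside the second, so Anopheles_giganteus shares a more recent common ancestor with Solenopsis_niger.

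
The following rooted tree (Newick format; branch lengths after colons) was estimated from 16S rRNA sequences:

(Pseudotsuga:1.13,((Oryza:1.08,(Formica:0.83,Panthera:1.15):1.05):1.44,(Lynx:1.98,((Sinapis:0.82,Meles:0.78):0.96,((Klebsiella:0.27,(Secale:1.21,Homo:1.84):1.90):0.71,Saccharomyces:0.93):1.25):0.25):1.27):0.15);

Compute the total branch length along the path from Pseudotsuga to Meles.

The path runs Pseudotsuga → … → MRCA → … → Meles; the MRCA is the root of the tree.
Branch lengths along that path: 1.13 + 0.15 + 1.27 + 0.25 + 0.96 + 0.78 = 4.54.

4.54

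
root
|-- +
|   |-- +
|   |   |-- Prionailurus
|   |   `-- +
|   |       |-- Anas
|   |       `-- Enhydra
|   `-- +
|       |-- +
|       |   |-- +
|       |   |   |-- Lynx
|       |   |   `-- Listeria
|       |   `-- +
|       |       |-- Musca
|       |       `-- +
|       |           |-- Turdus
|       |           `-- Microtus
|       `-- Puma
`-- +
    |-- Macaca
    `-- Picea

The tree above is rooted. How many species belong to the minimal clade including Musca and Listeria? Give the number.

The MRCA of Musca and Listeria is the node subtending ((Lynx,Listeria),(Musca,(Turdus,Microtus))).
That clade contains 5 terminal taxa: Listeria, Lynx, Microtus, Musca, Turdus.

5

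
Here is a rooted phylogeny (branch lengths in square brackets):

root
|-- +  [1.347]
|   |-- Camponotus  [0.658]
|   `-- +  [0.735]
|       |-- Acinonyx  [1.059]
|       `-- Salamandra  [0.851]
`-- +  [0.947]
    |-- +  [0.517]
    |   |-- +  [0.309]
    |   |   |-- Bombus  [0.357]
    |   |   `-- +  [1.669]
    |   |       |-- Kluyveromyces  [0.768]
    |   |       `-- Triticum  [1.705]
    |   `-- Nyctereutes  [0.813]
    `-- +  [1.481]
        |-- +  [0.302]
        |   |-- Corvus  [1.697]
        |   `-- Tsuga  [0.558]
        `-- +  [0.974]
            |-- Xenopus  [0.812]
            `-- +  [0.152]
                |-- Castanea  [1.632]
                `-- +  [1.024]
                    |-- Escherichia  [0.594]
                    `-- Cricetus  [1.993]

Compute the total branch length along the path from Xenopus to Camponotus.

6.219

The path runs Xenopus → … → MRCA → … → Camponotus; the MRCA is the root of the tree.
Branch lengths along that path: 0.812 + 0.974 + 1.481 + 0.947 + 1.347 + 0.658 = 6.219.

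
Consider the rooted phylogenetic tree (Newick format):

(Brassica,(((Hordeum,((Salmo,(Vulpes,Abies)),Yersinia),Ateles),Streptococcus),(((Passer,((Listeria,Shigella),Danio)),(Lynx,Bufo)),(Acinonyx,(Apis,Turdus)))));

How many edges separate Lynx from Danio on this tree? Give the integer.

The MRCA of Lynx and Danio is the node subtending ((Passer,((Listeria,Shigella),Danio)),(Lynx,Bufo)).
From Lynx up to that node: 2 branches. From Danio up to the same node: 3 branches. Total: 2 + 3 = 5.

5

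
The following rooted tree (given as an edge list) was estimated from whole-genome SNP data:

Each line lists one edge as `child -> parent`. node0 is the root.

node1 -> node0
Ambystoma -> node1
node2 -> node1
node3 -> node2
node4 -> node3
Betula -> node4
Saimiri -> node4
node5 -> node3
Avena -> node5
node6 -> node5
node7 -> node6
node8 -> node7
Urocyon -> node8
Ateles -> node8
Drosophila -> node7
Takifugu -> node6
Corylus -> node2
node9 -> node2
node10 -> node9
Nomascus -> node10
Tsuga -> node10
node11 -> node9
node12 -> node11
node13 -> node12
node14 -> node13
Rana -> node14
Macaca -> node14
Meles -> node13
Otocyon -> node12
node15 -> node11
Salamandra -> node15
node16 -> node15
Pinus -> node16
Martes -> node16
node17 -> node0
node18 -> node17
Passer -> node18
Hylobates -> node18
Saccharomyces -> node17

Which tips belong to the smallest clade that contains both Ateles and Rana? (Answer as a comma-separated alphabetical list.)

Tracing Ateles: it sits inside (Urocyon,Ateles).
Tracing Rana: it sits inside (Rana,Macaca).
The smallest clade enclosing both is (((Betula,Saimiri),(Avena,(((Urocyon,Ateles),Drosophila),Takifugu))),Corylus,((Nomascus,Tsuga),((((Rana,Macaca),Meles),Otocyon),(Salamandra,(Pinus,Martes))))); the answer is its 17 terminal taxa in alphabetical order.

Ateles, Avena, Betula, Corylus, Drosophila, Macaca, Martes, Meles, Nomascus, Otocyon, Pinus, Rana, Saimiri, Salamandra, Takifugu, Tsuga, Urocyon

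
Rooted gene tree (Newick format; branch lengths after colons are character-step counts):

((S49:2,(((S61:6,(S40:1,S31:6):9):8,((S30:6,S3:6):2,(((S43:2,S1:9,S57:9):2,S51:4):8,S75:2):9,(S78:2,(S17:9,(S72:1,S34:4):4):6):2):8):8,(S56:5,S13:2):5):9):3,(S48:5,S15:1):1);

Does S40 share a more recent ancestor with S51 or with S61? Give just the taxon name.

S61

The MRCA of S40 and S61 subtends (S61,(S40,S31)) (3 taxa).
The MRCA of S40 and S51 subtends ((S61,(S40,S31)),((S30,S3),(((S43,S1,S57),S51),S75),(S78,(S17,(S72,S34))))) (14 taxa).
The first is nested inside the second, so S40 shares a more recent common ancestor with S61.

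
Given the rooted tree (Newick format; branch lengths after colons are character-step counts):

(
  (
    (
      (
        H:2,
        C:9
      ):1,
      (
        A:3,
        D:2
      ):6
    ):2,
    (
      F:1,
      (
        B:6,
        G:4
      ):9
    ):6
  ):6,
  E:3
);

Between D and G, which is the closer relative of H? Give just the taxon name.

D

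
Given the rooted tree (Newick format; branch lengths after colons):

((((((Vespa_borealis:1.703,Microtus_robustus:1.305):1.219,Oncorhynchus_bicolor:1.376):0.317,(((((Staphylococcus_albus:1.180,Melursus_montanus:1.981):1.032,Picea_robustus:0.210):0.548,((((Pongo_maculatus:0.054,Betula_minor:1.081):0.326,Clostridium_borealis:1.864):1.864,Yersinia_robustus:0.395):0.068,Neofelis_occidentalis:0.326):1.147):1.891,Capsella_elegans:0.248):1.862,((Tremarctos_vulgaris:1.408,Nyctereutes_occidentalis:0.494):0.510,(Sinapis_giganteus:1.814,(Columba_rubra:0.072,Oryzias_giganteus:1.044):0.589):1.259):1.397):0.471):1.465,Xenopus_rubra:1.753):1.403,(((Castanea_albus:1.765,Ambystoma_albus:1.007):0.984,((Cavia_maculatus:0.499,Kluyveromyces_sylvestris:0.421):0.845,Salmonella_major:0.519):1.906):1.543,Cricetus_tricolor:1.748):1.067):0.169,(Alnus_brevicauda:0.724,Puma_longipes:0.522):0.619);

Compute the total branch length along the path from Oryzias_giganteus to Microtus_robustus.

The path runs Oryzias_giganteus → … → MRCA → … → Microtus_robustus; the MRCA is the node subtending (((Vespa_borealis,Microtus_robustus),Oncorhynchus_bicolor),(((((Staphylococcus_albus,Melursus_montanus),Picea_robustus),((((Pongo_maculatus,Betula_minor),Clostridium_borealis),Yersinia_robustus),Neofelis_occidentalis)),Capsella_elegans),((Tremarctos_vulgaris,Nyctereutes_occidentalis),(Sinapis_giganteus,(Columba_rubra,Oryzias_giganteus))))).
Branch lengths along that path: 1.044 + 0.589 + 1.259 + 1.397 + 0.471 + 0.317 + 1.219 + 1.305 = 7.601.

7.601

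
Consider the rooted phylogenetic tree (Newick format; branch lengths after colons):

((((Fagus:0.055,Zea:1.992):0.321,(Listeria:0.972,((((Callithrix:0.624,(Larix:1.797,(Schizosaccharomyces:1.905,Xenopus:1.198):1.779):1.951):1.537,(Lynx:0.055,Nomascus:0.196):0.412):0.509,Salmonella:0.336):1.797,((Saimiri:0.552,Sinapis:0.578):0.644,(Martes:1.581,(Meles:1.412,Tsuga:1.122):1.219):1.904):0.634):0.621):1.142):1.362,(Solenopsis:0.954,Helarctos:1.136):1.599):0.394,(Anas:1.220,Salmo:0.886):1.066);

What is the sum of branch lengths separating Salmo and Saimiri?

7.301

The path runs Salmo → … → MRCA → … → Saimiri; the MRCA is the root of the tree.
Branch lengths along that path: 0.886 + 1.066 + 0.394 + 1.362 + 1.142 + 0.621 + 0.634 + 0.644 + 0.552 = 7.301.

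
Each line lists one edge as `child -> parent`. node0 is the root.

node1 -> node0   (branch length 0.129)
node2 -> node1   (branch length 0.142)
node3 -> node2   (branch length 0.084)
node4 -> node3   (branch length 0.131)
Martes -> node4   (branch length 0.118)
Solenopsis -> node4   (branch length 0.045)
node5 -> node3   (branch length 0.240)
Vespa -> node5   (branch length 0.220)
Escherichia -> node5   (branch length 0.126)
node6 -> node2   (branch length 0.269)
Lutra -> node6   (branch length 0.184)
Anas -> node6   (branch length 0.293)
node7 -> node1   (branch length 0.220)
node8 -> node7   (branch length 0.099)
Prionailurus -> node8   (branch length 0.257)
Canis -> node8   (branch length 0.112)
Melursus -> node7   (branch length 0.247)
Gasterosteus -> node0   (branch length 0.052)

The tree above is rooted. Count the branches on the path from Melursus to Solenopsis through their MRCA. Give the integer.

The MRCA of Melursus and Solenopsis is the node subtending ((((Martes,Solenopsis),(Vespa,Escherichia)),(Lutra,Anas)),((Prionailurus,Canis),Melursus)).
From Melursus up to that node: 2 branches. From Solenopsis up to the same node: 4 branches. Total: 2 + 4 = 6.

6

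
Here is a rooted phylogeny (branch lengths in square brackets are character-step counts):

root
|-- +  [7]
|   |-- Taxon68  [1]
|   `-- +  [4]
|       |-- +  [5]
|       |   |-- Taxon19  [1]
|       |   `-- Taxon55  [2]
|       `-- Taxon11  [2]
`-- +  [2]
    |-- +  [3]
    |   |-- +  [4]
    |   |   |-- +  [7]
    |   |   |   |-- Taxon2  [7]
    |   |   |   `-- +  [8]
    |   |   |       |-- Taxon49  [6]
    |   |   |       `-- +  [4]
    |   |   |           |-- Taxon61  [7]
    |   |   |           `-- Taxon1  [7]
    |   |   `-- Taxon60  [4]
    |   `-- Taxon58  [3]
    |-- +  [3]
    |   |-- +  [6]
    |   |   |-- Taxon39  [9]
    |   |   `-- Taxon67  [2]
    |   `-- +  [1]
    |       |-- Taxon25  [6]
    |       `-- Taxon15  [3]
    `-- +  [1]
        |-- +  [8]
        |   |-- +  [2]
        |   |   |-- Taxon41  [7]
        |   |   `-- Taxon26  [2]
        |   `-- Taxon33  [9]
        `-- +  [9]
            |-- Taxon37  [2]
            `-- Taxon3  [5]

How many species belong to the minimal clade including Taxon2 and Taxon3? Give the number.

15

The MRCA of Taxon2 and Taxon3 is the node subtending ((((Taxon2,(Taxon49,(Taxon61,Taxon1))),Taxon60),Taxon58),((Taxon39,Taxon67),(Taxon25,Taxon15)),(((Taxon41,Taxon26),Taxon33),(Taxon37,Taxon3))).
That clade contains 15 terminal taxa: Taxon1, Taxon15, Taxon2, Taxon25, Taxon26, Taxon3, Taxon33, Taxon37, Taxon39, Taxon41, Taxon49, Taxon58, Taxon60, Taxon61, Taxon67.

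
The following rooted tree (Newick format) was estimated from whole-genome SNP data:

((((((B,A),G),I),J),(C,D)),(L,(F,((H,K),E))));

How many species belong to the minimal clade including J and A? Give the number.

5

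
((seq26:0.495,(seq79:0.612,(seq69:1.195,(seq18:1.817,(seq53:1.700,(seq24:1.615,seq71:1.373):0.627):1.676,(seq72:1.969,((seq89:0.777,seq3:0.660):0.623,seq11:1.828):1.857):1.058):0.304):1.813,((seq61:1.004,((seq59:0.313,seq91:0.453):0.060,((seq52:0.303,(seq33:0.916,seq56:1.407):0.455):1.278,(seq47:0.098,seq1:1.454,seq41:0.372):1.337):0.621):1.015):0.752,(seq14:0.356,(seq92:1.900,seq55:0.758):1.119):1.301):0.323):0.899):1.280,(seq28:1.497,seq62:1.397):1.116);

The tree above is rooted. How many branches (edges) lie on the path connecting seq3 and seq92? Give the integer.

The MRCA of seq3 and seq92 is the node subtending (seq79,(seq69,(seq18,(seq53,(seq24,seq71)),(seq72,((seq89,seq3),seq11)))),((seq61,((seq59,seq91),((seq52,(seq33,seq56)),(seq47,seq1,seq41)))),(seq14,(seq92,seq55)))).
From seq3 up to that node: 6 branches. From seq92 up to the same node: 4 branches. Total: 6 + 4 = 10.

10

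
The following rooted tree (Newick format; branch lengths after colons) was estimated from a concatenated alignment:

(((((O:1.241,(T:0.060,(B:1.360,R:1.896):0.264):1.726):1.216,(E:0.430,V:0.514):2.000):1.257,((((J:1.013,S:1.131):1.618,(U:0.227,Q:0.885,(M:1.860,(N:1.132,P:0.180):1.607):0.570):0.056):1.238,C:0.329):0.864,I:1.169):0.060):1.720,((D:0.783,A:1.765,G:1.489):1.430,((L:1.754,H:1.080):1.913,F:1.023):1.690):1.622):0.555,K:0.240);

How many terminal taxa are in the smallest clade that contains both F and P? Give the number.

21

The MRCA of F and P is the node subtending ((((O,(T,(B,R))),(E,V)),((((J,S),(U,Q,(M,(N,P)))),C),I)),((D,A,G),((L,H),F))).
That clade contains 21 terminal taxa: A, B, C, D, E, F, G, H, I, J, L, M, N, O, P, Q, R, S, T, U, V.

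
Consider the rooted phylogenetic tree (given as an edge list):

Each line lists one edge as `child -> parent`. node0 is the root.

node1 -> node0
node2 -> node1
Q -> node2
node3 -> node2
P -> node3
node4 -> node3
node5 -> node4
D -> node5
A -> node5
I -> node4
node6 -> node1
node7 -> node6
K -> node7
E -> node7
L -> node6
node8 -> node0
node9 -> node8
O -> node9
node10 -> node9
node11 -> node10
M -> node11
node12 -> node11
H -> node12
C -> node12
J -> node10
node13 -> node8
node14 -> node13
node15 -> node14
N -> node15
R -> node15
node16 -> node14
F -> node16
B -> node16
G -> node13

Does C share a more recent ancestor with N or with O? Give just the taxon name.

The MRCA of C and O subtends (O,((M,(H,C)),J)) (5 taxa).
The MRCA of C and N subtends ((O,((M,(H,C)),J)),(((N,R),(F,B)),G)) (10 taxa).
The first is nested inside the second, so C shares a more recent common ancestor with O.

O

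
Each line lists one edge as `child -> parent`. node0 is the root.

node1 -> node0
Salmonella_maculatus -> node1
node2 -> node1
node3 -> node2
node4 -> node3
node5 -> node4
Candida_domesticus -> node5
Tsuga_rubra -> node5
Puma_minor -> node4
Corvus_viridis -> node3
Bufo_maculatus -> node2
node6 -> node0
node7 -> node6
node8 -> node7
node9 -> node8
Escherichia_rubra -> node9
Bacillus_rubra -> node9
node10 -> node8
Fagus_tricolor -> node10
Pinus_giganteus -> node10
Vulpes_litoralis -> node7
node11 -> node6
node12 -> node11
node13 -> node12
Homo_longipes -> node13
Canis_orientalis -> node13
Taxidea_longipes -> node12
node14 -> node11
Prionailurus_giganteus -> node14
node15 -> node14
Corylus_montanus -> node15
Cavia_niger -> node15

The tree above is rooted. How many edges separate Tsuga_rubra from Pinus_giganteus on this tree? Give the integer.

The MRCA of Tsuga_rubra and Pinus_giganteus is the root of the tree.
From Tsuga_rubra up to that node: 6 branches. From Pinus_giganteus up to the same node: 5 branches. Total: 6 + 5 = 11.

11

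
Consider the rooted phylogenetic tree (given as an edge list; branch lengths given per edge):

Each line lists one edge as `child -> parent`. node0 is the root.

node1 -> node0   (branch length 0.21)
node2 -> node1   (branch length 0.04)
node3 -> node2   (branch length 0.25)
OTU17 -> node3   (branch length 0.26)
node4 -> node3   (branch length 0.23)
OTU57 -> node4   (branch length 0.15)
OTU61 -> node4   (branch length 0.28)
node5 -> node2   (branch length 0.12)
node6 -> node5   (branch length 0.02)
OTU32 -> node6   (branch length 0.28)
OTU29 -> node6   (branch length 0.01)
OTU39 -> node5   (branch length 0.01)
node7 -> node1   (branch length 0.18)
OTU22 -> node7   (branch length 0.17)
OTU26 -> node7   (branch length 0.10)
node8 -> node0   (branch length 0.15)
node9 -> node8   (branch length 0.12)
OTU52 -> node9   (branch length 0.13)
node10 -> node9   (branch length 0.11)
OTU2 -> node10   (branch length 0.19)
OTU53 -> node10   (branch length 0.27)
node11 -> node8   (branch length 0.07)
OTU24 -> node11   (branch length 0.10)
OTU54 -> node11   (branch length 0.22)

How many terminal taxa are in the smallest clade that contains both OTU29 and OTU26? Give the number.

8

The MRCA of OTU29 and OTU26 is the node subtending (((OTU17,(OTU57,OTU61)),((OTU32,OTU29),OTU39)),(OTU22,OTU26)).
That clade contains 8 terminal taxa: OTU17, OTU22, OTU26, OTU29, OTU32, OTU39, OTU57, OTU61.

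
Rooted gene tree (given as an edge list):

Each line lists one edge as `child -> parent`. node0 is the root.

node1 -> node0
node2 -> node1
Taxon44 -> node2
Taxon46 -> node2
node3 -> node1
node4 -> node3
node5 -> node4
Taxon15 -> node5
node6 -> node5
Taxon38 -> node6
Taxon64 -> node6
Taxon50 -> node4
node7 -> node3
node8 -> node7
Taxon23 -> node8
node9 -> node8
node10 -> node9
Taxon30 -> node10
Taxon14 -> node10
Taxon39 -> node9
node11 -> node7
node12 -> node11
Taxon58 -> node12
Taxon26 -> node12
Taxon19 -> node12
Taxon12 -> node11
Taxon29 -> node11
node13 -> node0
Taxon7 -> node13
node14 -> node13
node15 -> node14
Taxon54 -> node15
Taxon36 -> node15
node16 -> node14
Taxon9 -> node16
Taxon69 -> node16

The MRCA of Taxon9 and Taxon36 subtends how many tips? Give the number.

4

The MRCA of Taxon9 and Taxon36 is the node subtending ((Taxon54,Taxon36),(Taxon9,Taxon69)).
That clade contains 4 terminal taxa: Taxon36, Taxon54, Taxon69, Taxon9.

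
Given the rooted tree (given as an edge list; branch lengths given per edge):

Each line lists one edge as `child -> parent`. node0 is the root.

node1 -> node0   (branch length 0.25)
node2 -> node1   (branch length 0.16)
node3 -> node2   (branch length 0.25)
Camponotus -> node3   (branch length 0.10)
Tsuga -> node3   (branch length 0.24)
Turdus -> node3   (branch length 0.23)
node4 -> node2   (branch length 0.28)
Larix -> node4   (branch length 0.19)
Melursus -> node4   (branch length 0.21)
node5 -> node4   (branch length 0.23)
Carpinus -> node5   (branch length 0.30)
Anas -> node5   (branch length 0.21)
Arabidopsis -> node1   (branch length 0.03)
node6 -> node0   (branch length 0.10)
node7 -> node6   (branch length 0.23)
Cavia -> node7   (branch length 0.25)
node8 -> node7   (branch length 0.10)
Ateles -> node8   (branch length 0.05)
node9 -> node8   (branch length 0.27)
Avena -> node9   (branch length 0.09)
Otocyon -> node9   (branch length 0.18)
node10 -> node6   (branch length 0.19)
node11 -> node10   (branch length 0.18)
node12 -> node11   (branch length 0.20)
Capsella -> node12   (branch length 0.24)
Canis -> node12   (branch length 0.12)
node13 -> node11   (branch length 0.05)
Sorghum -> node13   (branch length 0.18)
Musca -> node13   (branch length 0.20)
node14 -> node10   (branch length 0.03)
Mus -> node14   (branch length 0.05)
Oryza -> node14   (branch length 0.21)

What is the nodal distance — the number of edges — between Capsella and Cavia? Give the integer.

The MRCA of Capsella and Cavia is the node subtending ((Cavia,(Ateles,(Avena,Otocyon))),(((Capsella,Canis),(Sorghum,Musca)),(Mus,Oryza))).
From Capsella up to that node: 4 branches. From Cavia up to the same node: 2 branches. Total: 4 + 2 = 6.

6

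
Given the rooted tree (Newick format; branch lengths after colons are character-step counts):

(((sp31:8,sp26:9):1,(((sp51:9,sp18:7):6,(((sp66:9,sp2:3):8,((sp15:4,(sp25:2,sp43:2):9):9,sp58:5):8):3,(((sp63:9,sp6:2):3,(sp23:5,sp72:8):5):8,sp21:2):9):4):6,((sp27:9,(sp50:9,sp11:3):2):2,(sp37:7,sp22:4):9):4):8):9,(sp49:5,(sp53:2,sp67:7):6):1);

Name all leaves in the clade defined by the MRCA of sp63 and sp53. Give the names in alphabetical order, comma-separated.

Tracing sp63: it sits inside (sp63,sp6).
Tracing sp53: it sits inside (sp53,sp67).
The smallest clade enclosing both is the whole tree (their MRCA is the root), so the answer is all 23 tips in alphabetical order.

sp11, sp15, sp18, sp2, sp21, sp22, sp23, sp25, sp26, sp27, sp31, sp37, sp43, sp49, sp50, sp51, sp53, sp58, sp6, sp63, sp66, sp67, sp72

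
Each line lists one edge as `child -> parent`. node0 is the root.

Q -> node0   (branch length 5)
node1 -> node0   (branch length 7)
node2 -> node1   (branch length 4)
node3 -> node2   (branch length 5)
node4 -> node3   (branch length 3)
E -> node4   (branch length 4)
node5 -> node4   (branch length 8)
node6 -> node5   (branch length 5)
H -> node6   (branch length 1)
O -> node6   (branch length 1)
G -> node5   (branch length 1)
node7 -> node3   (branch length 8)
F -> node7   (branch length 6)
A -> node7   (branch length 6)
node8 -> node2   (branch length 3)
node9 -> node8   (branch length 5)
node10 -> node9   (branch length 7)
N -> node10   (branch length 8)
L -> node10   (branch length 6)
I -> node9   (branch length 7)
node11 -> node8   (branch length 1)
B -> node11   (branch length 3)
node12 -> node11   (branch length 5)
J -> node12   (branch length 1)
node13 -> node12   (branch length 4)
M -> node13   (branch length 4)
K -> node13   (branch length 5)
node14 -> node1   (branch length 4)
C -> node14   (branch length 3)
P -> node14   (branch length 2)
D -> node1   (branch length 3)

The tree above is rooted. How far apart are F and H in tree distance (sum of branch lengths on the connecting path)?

31

The path runs F → … → MRCA → … → H; the MRCA is the node subtending ((E,((H,O),G)),(F,A)).
Branch lengths along that path: 6 + 8 + 3 + 8 + 5 + 1 = 31.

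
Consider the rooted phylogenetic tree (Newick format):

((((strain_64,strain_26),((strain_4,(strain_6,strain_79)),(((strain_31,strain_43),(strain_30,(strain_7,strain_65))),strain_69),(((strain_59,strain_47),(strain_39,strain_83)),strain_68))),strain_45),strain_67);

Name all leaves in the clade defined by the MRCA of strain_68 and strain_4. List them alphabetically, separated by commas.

strain_30, strain_31, strain_39, strain_4, strain_43, strain_47, strain_59, strain_6, strain_65, strain_68, strain_69, strain_7, strain_79, strain_83

Tracing strain_68: it sits inside (((strain_59,strain_47),(strain_39,strain_83)),strain_68).
Tracing strain_4: it sits inside (strain_4,(strain_6,strain_79)).
The smallest clade enclosing both is ((strain_4,(strain_6,strain_79)),(((strain_31,strain_43),(strain_30,(strain_7,strain_65))),strain_69),(((strain_59,strain_47),(strain_39,strain_83)),strain_68)); the answer is its 14 terminal taxa in alphabetical order.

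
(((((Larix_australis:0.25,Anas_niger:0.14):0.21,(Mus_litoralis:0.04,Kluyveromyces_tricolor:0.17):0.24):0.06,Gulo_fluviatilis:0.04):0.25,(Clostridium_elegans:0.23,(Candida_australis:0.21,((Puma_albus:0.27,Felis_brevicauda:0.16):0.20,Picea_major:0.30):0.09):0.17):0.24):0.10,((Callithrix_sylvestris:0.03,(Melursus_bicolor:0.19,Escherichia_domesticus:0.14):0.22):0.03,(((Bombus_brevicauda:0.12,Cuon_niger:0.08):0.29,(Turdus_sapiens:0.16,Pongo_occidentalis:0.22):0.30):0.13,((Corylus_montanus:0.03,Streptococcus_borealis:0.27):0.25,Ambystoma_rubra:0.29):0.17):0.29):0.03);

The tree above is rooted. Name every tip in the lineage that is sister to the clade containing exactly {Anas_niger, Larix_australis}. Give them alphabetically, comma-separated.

Kluyveromyces_tricolor, Mus_litoralis

The clade containing exactly {Anas_niger, Larix_australis} attaches to the tree at the node subtending ((Larix_australis,Anas_niger),(Mus_litoralis,Kluyveromyces_tricolor)).
The other lineage descending from that same node — the sister group — is (Mus_litoralis,Kluyveromyces_tricolor); its 2 tips in alphabetical order are the answer.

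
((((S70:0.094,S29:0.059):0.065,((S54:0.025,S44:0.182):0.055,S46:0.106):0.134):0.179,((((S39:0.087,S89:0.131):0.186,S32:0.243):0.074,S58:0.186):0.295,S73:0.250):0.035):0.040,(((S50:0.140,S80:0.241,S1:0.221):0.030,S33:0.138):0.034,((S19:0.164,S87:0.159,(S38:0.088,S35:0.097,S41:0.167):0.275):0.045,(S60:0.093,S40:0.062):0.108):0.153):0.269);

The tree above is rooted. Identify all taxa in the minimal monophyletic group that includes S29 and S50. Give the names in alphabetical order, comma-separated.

Tracing S29: it sits inside (S70,S29).
Tracing S50: it sits inside (S50,S80,S1).
The smallest clade enclosing both is the whole tree (their MRCA is the root), so the answer is all 21 tips in alphabetical order.

S1, S19, S29, S32, S33, S35, S38, S39, S40, S41, S44, S46, S50, S54, S58, S60, S70, S73, S80, S87, S89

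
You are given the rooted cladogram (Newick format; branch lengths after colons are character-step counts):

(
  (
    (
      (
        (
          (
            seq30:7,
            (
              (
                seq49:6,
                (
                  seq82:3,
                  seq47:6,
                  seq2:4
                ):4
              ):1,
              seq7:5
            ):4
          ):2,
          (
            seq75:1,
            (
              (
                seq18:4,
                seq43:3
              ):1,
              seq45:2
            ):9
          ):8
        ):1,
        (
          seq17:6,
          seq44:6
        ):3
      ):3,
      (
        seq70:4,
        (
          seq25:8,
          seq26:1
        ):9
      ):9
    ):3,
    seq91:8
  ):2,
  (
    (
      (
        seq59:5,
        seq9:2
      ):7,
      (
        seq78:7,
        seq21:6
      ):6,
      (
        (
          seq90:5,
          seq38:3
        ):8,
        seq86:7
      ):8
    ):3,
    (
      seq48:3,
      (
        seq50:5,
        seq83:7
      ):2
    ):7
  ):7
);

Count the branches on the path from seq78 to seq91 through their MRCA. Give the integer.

The MRCA of seq78 and seq91 is the root of the tree.
From seq78 up to that node: 4 branches. From seq91 up to the same node: 2 branches. Total: 4 + 2 = 6.

6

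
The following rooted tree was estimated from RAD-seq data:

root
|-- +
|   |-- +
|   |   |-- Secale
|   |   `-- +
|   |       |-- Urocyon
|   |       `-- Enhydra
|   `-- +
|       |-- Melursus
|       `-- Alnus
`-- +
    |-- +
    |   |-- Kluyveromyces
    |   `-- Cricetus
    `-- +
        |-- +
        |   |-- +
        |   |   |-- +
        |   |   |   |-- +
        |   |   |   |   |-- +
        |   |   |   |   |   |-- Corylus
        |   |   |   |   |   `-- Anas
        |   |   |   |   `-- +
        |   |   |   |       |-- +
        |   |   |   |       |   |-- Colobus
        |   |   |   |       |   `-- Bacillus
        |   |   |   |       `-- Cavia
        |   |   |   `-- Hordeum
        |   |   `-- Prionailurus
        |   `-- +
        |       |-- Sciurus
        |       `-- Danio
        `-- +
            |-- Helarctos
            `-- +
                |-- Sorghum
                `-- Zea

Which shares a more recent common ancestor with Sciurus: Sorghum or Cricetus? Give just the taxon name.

Sorghum

The MRCA of Sciurus and Sorghum subtends ((((((Corylus,Anas),((Colobus,Bacillus),Cavia)),Hordeum),Prionailurus),(Sciurus,Danio)),(Helarctos,(Sorghum,Zea))) (12 taxa).
The MRCA of Sciurus and Cricetus subtends ((Kluyveromyces,Cricetus),((((((Corylus,Anas),((Colobus,Bacillus),Cavia)),Hordeum),Prionailurus),(Sciurus,Danio)),(Helarctos,(Sorghum,Zea)))) (14 taxa).
The first is nested inside the second, so Sciurus shares a more recent common ancestor with Sorghum.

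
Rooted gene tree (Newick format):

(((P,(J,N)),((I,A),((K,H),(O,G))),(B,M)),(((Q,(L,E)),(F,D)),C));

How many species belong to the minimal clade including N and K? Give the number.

The MRCA of N and K is the node subtending ((P,(J,N)),((I,A),((K,H),(O,G))),(B,M)).
That clade contains 11 terminal taxa: A, B, G, H, I, J, K, M, N, O, P.

11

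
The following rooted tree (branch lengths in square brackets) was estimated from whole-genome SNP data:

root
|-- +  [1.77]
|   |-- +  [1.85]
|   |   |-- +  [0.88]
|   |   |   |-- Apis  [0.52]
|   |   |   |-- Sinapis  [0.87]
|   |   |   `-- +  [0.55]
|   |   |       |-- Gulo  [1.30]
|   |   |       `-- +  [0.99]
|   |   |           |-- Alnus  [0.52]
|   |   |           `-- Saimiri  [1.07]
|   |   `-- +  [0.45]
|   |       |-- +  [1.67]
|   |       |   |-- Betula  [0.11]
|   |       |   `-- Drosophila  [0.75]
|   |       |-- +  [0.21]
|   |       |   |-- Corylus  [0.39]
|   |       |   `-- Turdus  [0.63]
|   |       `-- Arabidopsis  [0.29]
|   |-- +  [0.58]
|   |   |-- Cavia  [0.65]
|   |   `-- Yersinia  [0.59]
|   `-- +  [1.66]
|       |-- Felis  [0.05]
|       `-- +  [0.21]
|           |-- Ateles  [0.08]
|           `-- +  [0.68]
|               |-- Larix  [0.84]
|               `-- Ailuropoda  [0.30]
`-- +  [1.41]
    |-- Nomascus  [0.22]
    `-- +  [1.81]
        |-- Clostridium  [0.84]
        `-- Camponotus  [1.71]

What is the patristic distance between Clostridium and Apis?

The path runs Clostridium → … → MRCA → … → Apis; the MRCA is the root of the tree.
Branch lengths along that path: 0.84 + 1.81 + 1.41 + 1.77 + 1.85 + 0.88 + 0.52 = 9.08.

9.08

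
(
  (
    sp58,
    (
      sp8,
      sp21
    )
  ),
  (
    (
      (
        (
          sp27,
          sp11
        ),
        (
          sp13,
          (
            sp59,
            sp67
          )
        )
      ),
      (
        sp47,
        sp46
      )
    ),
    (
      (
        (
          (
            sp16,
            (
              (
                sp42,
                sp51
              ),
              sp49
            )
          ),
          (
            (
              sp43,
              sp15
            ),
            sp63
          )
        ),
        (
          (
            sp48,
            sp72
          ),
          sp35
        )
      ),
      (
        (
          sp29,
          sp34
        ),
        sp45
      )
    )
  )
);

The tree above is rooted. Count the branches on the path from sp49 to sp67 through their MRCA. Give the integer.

11

The MRCA of sp49 and sp67 is the node subtending ((((sp27,sp11),(sp13,(sp59,sp67))),(sp47,sp46)),((((sp16,((sp42,sp51),sp49)),((sp43,sp15),sp63)),((sp48,sp72),sp35)),((sp29,sp34),sp45))).
From sp49 up to that node: 6 branches. From sp67 up to the same node: 5 branches. Total: 6 + 5 = 11.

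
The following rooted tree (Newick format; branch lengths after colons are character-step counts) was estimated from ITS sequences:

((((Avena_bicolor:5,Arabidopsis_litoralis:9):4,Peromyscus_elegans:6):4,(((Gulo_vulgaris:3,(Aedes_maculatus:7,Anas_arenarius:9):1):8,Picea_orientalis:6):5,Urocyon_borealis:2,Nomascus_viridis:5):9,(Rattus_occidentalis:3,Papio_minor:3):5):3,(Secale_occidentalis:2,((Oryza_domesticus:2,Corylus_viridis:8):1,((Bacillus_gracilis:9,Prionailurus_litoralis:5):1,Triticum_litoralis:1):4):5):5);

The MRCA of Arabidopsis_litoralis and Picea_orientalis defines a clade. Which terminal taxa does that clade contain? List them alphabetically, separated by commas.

Tracing Arabidopsis_litoralis: it sits inside (Avena_bicolor,Arabidopsis_litoralis).
Tracing Picea_orientalis: it sits inside ((Gulo_vulgaris,(Aedes_maculatus,Anas_arenarius)),Picea_orientalis).
The smallest clade enclosing both is (((Avena_bicolor,Arabidopsis_litoralis),Peromyscus_elegans),(((Gulo_vulgaris,(Aedes_maculatus,Anas_arenarius)),Picea_orientalis),Urocyon_borealis,Nomascus_viridis),(Rattus_occidentalis,Papio_minor)); the answer is its 11 terminal taxa in alphabetical order.

Aedes_maculatus, Anas_arenarius, Arabidopsis_litoralis, Avena_bicolor, Gulo_vulgaris, Nomascus_viridis, Papio_minor, Peromyscus_elegans, Picea_orientalis, Rattus_occidentalis, Urocyon_borealis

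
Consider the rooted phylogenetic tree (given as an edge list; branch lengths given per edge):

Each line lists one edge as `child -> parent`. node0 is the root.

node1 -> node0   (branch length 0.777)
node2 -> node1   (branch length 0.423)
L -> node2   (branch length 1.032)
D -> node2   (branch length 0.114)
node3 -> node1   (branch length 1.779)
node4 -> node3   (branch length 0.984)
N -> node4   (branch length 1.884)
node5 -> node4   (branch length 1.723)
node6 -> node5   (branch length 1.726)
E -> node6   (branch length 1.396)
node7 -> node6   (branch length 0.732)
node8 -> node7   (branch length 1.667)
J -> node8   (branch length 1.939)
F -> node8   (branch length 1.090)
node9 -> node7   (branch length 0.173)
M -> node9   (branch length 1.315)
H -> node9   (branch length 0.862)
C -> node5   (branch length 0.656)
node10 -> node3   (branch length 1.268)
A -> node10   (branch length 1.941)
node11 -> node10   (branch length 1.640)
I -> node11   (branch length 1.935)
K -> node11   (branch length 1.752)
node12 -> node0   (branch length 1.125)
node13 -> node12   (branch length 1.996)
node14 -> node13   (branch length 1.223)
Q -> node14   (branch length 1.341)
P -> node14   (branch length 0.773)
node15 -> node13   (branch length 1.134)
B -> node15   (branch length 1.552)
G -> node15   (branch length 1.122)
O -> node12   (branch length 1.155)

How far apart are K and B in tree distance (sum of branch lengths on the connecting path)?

13.023

The path runs K → … → MRCA → … → B; the MRCA is the root of the tree.
Branch lengths along that path: 1.752 + 1.640 + 1.268 + 1.779 + 0.777 + 1.125 + 1.996 + 1.134 + 1.552 = 13.023.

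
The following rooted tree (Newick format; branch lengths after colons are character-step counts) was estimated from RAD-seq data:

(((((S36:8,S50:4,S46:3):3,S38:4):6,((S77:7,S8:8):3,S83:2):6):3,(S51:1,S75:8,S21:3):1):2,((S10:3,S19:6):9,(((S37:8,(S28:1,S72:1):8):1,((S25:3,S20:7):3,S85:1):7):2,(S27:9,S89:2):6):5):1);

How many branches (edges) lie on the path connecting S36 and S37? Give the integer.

10

The MRCA of S36 and S37 is the root of the tree.
From S36 up to that node: 5 branches. From S37 up to the same node: 5 branches. Total: 5 + 5 = 10.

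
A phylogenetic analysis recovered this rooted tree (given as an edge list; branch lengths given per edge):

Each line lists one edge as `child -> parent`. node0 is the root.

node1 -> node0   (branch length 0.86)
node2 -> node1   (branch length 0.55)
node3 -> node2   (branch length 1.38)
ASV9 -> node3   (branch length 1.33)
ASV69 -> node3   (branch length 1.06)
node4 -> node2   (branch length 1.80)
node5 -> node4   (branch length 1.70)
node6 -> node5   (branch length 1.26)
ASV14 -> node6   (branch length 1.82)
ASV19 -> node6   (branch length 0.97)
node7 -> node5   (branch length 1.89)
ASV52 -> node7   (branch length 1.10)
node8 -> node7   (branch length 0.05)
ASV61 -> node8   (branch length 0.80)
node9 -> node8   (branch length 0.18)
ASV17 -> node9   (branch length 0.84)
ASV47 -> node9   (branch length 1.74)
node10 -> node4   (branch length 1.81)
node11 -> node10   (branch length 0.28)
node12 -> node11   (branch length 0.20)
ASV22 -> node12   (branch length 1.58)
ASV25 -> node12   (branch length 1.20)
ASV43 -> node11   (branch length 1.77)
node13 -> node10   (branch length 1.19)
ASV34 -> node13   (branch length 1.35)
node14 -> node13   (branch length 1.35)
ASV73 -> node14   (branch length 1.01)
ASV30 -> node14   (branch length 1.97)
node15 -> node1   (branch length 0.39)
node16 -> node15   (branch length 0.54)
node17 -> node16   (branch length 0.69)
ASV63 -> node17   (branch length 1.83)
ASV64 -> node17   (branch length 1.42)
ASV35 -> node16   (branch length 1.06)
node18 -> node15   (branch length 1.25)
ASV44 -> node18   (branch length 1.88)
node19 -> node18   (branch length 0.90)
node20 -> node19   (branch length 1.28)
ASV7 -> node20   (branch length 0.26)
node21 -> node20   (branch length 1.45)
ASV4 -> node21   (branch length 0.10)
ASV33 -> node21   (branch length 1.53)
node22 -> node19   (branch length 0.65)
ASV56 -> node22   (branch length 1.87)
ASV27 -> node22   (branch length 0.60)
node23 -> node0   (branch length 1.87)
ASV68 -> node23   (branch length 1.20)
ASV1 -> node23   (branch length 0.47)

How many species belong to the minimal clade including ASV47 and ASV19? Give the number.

The MRCA of ASV47 and ASV19 is the node subtending ((ASV14,ASV19),(ASV52,(ASV61,(ASV17,ASV47)))).
That clade contains 6 terminal taxa: ASV14, ASV17, ASV19, ASV47, ASV52, ASV61.

6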